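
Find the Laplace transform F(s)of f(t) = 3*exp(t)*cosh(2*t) 3*(s - 1)/((s - 1)^2-4)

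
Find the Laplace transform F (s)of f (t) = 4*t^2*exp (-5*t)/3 8/ (3*(s+5)^3)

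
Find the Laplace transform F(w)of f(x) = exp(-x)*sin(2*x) 2/((w + 1)^2 + 4)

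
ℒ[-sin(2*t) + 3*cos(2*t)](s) 3*s/(s^2 + 4) - 2/(s^2 + 4)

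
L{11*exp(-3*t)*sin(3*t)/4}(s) 33/(4*((s + 3)^2 + 9))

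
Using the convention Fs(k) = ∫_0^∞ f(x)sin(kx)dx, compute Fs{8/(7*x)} 4*pi/7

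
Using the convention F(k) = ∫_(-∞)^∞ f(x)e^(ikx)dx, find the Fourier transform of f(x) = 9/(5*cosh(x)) 9*pi/(5*cosh(pi*k/2))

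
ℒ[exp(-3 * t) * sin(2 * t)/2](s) 1/((s + 3)^2 + 4)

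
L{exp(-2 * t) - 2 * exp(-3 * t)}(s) 1/(s + 2) - 2/(s + 3)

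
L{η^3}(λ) 6/λ^4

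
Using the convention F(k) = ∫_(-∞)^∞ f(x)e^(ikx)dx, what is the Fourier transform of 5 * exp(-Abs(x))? 10/(k^2 + 1)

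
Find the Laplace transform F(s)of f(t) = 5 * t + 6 6/s + 5/s^2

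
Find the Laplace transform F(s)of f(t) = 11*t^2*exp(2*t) 22/(s - 2)^3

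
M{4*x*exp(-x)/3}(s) 4*gamma(s+1)/3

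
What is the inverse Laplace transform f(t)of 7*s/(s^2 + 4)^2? 7*t*sin(2*t)/4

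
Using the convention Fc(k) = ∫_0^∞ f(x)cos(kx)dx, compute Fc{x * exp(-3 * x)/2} (9 - k^2)/(2 * (k^2 + 9)^2)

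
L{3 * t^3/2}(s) 9/s^4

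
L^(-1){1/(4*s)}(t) 1/4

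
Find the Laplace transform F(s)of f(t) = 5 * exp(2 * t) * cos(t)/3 5 * (s - 2)/(3 * ((s - 2)^2 + 1))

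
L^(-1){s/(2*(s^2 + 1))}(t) cos(t)/2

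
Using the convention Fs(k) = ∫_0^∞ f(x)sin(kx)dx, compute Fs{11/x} 11*pi/2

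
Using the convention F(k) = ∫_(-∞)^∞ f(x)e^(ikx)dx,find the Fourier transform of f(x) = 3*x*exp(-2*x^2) 3*sqrt(2)*I*sqrt(pi)*k*exp(-k^2/8)/8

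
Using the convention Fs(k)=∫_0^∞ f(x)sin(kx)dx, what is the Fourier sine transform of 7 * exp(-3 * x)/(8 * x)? 7 * atan(k/3)/8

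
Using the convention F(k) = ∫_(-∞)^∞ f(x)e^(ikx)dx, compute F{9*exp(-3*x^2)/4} 3*sqrt(3)*sqrt(pi)*exp(-k^2/12)/4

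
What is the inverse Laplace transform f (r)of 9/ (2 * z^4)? 3 * r^3/4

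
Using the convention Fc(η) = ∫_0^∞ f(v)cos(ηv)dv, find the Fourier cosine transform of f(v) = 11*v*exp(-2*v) 11*(4 - η^2)/(η^2 + 4)^2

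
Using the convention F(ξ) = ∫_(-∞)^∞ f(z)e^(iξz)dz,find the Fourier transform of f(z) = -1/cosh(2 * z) -pi/(2 * cosh(pi * ξ/4))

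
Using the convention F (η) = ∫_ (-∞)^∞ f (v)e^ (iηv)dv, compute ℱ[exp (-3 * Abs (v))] 6/ (η^2 + 9)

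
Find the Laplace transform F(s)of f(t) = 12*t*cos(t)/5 12*(s^2 - 1)/(5*(s^2 + 1)^2)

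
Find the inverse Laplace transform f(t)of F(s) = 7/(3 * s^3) 7 * t^2/6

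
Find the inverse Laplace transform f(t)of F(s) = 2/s 2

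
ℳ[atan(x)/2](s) -pi * sec(pi * s/2)/(4 * s)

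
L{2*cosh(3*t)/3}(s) 2*s/(3*(s^2 - 9))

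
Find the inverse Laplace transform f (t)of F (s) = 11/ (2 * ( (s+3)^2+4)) 11 * exp (-3 * t) * sin (2 * t)/4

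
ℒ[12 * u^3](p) 72/p^4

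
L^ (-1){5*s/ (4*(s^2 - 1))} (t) 5*cosh (t)/4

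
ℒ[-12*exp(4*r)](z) -12/(z - 4)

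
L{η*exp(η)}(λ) (λ - 1)^(-2)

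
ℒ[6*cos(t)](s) 6*s/(s^2 + 1)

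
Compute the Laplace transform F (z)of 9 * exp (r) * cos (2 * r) 9 * (z - 1)/ ( (z - 1)^2 + 4)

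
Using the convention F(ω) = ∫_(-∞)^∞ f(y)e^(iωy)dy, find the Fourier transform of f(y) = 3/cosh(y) 3 * pi/cosh(pi * ω/2)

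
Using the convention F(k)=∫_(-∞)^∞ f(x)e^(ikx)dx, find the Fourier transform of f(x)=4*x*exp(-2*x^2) sqrt(2)*I*sqrt(pi)*k*exp(-k^2/8)/2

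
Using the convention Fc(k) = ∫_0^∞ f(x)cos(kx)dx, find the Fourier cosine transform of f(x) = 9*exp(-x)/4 9/(4*(k^2 + 1))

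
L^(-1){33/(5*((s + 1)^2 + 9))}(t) 11*exp(-t)*sin(3*t)/5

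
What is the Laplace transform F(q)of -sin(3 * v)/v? -atan(3/q)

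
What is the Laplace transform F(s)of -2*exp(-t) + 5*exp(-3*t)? 5/(s + 3) - 2/(s + 1)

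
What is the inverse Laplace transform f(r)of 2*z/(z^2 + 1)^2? r*sin(r)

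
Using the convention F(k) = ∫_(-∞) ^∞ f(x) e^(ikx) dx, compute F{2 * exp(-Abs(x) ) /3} 4/(3 * (k^2+1) ) 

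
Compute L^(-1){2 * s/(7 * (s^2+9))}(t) 2 * cos(3 * t)/7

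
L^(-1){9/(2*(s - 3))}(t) 9*exp(3*t)/2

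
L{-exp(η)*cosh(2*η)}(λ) (1 - λ)/((λ - 1)^2 - 4)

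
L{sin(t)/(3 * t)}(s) atan(1/s)/3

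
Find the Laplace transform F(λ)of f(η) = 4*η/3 4/(3*λ^2)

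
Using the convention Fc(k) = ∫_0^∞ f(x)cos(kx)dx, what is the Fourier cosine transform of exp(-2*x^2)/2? sqrt(2)*sqrt(pi)*exp(-k^2/8)/8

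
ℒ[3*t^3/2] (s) 9/s^4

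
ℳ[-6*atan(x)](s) 3*pi*sec(pi*s/2)/s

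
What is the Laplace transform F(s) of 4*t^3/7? 24/(7*s^4) 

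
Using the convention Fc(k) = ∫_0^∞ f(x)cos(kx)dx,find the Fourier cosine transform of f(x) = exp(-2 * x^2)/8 sqrt(2) * sqrt(pi) * exp(-k^2/8)/32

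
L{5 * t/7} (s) 5/ (7 * s^2) 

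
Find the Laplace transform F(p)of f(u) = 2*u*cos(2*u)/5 2*(p^2 - 4)/(5*(p^2+4)^2)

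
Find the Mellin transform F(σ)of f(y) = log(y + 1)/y -pi*csc(pi*σ)/(σ - 1)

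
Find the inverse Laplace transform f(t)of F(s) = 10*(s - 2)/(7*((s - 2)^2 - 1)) 10*exp(2*t)*cosh(t)/7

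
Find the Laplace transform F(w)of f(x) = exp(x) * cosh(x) (w - 1)/(w * (w - 2))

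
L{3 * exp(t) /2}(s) 3/(2 * (s - 1) ) 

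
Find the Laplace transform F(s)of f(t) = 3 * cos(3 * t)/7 3 * s/(7 * (s^2 + 9))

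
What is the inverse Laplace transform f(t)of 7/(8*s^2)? 7*t/8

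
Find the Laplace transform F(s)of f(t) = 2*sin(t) 2/(s^2 + 1)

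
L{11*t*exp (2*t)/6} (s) 11/ (6*(s - 2)^2)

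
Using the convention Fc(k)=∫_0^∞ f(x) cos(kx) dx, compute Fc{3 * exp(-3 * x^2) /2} sqrt(3) * sqrt(pi) * exp(-k^2/12) /4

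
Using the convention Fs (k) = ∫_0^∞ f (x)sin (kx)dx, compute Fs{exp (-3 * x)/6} k/ (6 * (k^2 + 9))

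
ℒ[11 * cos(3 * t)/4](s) 11 * s/(4 * (s^2 + 9))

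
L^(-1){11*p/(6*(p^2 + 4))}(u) 11*cos(2*u)/6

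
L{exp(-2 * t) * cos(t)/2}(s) (s + 2)/(2 * ((s + 2)^2 + 1))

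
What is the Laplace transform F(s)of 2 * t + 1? 1/s + 2/s^2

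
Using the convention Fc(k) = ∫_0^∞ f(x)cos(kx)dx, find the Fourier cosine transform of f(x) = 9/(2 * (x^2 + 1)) 9 * pi * exp(-k)/4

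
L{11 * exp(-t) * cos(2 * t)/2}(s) 11 * (s + 1)/(2 * ((s + 1)^2 + 4))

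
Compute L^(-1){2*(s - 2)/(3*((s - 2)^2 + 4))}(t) 2*exp(2*t)*cos(2*t)/3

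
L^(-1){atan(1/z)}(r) sin(r)/r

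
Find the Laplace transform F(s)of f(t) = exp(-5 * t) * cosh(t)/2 (s + 5)/(2 * ((s + 5)^2 - 1))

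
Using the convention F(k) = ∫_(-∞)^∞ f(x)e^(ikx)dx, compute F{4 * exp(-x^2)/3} 4 * sqrt(pi) * exp(-k^2/4)/3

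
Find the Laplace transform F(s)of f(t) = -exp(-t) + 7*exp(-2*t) 7/(s + 2) - 1/(s + 1)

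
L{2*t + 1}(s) 1/s + 2/s^2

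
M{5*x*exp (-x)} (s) 5*gamma (s + 1)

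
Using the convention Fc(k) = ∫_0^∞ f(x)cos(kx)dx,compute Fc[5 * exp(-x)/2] 5/(2 * (k^2 + 1))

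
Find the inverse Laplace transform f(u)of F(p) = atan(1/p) sin(u)/u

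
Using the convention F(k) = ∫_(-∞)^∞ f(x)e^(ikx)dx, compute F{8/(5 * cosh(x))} 8 * pi/(5 * cosh(pi * k/2))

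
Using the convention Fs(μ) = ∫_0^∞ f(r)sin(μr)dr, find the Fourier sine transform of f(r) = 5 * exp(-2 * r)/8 5 * μ/(8 * (μ^2 + 4))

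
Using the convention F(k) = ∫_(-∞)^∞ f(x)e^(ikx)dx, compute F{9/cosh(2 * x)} 9 * pi/(2 * cosh(pi * k/4))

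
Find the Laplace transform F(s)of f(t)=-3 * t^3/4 -9/(2 * s^4)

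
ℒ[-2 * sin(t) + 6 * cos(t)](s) 6 * s/(s^2 + 1) - 2/(s^2 + 1)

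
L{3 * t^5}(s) 360/s^6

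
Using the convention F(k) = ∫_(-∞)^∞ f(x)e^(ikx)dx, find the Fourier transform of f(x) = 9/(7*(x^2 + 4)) 9*pi*exp(-2*Abs(k))/14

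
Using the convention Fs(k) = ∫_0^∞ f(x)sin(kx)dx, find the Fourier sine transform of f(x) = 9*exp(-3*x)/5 9*k/(5*(k^2 + 9))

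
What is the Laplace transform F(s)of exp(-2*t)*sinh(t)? 1/((s + 2)^2 - 1)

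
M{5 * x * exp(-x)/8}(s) 5 * gamma(s + 1)/8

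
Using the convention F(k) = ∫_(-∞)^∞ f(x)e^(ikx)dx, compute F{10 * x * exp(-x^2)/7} 5 * I * sqrt(pi) * k * exp(-k^2/4)/7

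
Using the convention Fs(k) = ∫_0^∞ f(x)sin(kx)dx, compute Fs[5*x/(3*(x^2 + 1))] 5*pi*exp(-k)/6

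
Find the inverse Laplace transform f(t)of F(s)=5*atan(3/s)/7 5*sin(3*t)/(7*t)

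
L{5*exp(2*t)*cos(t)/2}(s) 5*(s - 2)/(2*((s - 2)^2 + 1))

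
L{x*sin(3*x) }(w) 6*w/(w^2 + 9) ^2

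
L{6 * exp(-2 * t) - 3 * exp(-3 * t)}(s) 6/(s + 2) - 3/(s + 3)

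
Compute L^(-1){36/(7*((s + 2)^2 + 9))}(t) 12*exp(-2*t)*sin(3*t)/7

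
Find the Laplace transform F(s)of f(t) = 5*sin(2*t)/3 10/(3*(s^2 + 4))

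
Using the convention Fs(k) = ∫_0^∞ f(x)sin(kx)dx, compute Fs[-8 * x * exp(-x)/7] -16 * k/(7 * (k^2 + 1)^2)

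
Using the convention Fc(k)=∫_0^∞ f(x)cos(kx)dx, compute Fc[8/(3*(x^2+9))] 4*pi*exp(-3*k)/9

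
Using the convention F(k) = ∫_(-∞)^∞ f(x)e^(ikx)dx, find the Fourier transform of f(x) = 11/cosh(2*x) 11*pi/(2*cosh(pi*k/4))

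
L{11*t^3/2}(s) 33/s^4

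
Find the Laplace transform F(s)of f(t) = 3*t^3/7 18/(7*s^4)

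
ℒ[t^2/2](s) s^(-3)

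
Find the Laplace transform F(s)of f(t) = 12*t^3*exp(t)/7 72/(7*(s - 1)^4)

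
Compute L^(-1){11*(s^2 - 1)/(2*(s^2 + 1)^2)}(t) 11*t*cos(t)/2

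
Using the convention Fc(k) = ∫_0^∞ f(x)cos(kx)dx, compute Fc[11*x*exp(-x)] 11*(1 - k^2)/(k^2+1)^2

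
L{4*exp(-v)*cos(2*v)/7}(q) 4*(q + 1)/(7*((q + 1)^2 + 4))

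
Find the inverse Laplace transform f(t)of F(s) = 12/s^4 2 * t^3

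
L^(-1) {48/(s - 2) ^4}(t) 8 * t^3 * exp(2 * t) 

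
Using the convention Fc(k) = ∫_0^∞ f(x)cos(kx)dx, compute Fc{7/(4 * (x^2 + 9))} 7 * pi * exp(-3 * k)/24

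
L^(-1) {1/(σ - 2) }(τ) exp(2*τ) 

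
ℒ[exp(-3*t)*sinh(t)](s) 1/((s+3)^2 - 1)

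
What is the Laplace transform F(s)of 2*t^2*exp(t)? 4/(s - 1)^3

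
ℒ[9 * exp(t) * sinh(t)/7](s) 9/(7 * s * (s - 2))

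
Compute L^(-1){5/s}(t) 5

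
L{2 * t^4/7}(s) 48/(7 * s^5)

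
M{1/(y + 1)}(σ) pi*csc(pi*σ)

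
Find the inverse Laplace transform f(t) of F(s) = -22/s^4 -11*t^3/3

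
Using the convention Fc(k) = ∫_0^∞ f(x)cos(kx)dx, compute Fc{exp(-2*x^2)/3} sqrt(2)*sqrt(pi)*exp(-k^2/8)/12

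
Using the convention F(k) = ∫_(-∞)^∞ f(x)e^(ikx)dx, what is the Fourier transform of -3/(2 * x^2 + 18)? -pi * exp(-3 * Abs(k))/2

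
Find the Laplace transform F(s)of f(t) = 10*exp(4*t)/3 10/(3*(s - 4))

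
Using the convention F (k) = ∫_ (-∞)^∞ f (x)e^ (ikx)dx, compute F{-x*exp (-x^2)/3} -I*sqrt (pi)*k*exp (-k^2/4)/6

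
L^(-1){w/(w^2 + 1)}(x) cos(x)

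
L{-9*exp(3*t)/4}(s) -9/(4*s - 12)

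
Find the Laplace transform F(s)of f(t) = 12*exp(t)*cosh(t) 12*(s - 1)/(s*(s - 2))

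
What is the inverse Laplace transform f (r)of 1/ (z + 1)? exp (-r)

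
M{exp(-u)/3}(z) gamma(z)/3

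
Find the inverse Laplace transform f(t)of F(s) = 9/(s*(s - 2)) 9*exp(t)*sinh(t)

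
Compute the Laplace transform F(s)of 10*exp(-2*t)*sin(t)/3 10/(3*((s + 2)^2 + 1))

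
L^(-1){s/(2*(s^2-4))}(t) cosh(2*t)/2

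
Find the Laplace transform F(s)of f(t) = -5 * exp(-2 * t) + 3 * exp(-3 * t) 3/(s + 3) - 5/(s + 2)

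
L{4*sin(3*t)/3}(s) 4/(s^2+9)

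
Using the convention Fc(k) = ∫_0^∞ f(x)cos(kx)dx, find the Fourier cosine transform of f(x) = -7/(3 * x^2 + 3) -7 * pi * exp(-k)/6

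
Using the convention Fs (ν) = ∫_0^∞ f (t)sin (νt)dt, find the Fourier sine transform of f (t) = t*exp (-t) 2*ν/ (ν^2 + 1)^2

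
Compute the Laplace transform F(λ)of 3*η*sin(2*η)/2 6*λ/(λ^2 + 4)^2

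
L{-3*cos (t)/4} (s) -3*s/ (4*s^2+4)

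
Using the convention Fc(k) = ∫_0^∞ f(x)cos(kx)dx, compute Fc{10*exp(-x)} 10/(k^2 + 1)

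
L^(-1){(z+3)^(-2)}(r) r*exp(-3*r)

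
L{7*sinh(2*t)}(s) 14/(s^2 - 4)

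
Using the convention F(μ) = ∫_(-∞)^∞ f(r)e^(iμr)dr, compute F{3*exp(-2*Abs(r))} 12/(μ^2 + 4)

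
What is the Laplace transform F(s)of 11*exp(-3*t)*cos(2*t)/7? 11*(s+3)/(7*((s+3)^2+4))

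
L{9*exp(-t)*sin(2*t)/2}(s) 9/((s + 1)^2 + 4)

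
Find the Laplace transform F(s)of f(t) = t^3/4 3/(2 * s^4)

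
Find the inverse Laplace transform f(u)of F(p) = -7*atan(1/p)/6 -7*sin(u)/(6*u)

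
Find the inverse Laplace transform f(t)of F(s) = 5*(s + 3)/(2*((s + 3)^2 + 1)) 5*exp(-3*t)*cos(t)/2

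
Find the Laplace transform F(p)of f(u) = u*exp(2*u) (p - 2)^(-2)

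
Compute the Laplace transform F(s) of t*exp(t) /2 1/(2*(s - 1) ^2) 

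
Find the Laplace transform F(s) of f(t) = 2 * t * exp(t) 2/(s - 1) ^2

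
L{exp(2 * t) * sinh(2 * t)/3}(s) 2/(3 * s * (s - 4))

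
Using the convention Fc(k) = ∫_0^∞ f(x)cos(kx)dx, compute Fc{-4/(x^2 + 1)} -2 * pi * exp(-k)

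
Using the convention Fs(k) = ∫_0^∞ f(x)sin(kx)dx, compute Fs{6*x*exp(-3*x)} 36*k/(k^2 + 9)^2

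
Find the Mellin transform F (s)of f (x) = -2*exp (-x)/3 -2*gamma (s)/3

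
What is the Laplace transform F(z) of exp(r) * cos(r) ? (z - 1) /((z - 1) ^2 + 1) 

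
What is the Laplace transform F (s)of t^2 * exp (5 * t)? 2/ (s - 5)^3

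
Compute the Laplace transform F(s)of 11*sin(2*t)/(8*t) 11*atan(2/s)/8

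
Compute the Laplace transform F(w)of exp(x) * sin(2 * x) 2/((w - 1)^2 + 4)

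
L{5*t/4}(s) 5/(4*s^2)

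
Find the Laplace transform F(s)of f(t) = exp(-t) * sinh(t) 1/(s * (s+2))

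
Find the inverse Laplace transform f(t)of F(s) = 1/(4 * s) 1/4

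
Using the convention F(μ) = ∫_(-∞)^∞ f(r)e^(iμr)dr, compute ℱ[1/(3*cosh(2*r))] pi/(6*cosh(pi*μ/4))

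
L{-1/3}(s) -1/(3*s)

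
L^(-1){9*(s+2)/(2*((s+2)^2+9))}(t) 9*exp(-2*t)*cos(3*t)/2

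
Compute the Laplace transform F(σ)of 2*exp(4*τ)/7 2/(7*(σ - 4))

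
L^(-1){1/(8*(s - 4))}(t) exp(4*t)/8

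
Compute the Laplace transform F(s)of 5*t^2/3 10/(3*s^3)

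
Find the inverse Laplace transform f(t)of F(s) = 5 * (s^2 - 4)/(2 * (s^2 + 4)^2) 5 * t * cos(2 * t)/2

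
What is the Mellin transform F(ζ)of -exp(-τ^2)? -gamma(ζ/2)/2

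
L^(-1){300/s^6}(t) 5*t^5/2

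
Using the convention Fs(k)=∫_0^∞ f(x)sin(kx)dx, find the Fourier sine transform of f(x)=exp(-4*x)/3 k/(3*(k^2 + 16))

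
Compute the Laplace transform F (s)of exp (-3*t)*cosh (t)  (s + 3)/ ( (s + 3)^2 - 1)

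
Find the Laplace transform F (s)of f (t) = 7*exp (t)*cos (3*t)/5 7*(s - 1)/ (5*( (s - 1)^2 + 9))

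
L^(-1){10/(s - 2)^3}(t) 5*t^2*exp(2*t)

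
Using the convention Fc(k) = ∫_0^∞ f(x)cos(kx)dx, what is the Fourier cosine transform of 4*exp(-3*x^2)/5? 2*sqrt(3)*sqrt(pi)*exp(-k^2/12)/15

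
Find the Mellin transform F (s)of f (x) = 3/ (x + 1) 3 * pi * csc (pi * s)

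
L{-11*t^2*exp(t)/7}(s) -22/(7*(s - 1)^3)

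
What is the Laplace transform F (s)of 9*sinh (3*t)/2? 27/ (2*(s^2 - 9))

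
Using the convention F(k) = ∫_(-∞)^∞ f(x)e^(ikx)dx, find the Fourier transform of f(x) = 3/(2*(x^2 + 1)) 3*pi*exp(-Abs(k))/2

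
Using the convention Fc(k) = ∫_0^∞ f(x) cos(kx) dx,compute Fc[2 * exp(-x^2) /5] sqrt(pi) * exp(-k^2/4) /5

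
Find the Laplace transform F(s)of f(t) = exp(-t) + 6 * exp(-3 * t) 6/(s + 3) + 1/(s + 1)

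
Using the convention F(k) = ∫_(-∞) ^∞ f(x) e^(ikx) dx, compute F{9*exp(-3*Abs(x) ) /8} 27/(4*(k^2 + 9) ) 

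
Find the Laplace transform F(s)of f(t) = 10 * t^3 60/s^4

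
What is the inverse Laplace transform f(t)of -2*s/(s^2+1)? -2*cos(t)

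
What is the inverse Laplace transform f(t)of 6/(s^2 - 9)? 2*sinh(3*t)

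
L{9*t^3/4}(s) 27/(2*s^4)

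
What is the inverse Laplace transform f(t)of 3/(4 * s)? 3/4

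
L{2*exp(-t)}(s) 2/(s+1)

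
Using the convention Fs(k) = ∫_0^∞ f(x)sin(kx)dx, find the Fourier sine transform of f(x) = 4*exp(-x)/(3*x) 4*atan(k)/3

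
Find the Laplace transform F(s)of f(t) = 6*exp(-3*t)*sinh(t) 6/((s+3)^2 - 1)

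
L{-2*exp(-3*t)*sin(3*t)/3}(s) -2/((s + 3)^2 + 9)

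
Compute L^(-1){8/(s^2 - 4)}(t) 4 * sinh(2 * t)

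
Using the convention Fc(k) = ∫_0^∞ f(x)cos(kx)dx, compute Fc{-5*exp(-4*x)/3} -20/(3*k^2 + 48)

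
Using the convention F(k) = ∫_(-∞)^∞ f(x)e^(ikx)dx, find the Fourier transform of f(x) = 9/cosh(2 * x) 9 * pi/(2 * cosh(pi * k/4))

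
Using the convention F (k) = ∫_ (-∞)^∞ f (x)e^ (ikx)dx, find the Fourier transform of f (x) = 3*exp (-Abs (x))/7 6/ (7*(k^2 + 1))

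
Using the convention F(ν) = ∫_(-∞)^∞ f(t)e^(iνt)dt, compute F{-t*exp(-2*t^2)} -sqrt(2)*I*sqrt(pi)*ν*exp(-ν^2/8)/8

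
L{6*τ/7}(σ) 6/(7*σ^2)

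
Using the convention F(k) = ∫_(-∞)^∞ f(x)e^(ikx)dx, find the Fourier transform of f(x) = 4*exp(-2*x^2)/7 2*sqrt(2)*sqrt(pi)*exp(-k^2/8)/7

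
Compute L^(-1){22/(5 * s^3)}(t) 11 * t^2/5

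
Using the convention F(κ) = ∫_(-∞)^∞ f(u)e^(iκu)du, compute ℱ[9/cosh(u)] 9*pi/cosh(pi*κ/2)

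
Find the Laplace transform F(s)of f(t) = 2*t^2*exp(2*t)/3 4/(3*(s - 2)^3)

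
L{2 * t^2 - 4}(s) 4/s^3 - 4/s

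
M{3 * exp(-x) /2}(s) 3 * gamma(s) /2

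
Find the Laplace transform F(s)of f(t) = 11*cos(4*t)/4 11*s/(4*(s^2 + 16))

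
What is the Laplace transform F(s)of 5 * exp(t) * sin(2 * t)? 10/((s - 1)^2 + 4)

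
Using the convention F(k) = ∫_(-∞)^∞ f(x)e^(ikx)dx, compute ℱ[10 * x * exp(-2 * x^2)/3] 5 * sqrt(2) * I * sqrt(pi) * k * exp(-k^2/8)/12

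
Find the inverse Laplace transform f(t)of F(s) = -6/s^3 -3 * t^2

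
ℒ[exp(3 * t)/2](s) 1/(2 * (s - 3))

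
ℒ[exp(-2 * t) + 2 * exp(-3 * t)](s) 1/(s + 2) + 2/(s + 3)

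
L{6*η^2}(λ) 12/λ^3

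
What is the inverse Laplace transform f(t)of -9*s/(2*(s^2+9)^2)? -3*t*sin(3*t)/4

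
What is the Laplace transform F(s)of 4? 4/s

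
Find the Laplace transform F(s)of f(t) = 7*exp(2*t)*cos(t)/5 7*(s - 2)/(5*((s - 2)^2 + 1))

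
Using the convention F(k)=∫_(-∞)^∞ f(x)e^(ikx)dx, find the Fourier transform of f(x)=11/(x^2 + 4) 11*pi*exp(-2*Abs(k))/2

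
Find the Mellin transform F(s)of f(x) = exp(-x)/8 gamma(s)/8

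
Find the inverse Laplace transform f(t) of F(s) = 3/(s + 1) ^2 3*t*exp(-t) 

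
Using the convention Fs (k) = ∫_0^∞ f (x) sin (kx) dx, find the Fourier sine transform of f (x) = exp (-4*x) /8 k/ (8*(k^2 + 16) ) 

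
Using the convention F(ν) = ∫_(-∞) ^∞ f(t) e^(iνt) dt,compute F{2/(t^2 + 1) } 2*pi*exp(-Abs(ν) ) 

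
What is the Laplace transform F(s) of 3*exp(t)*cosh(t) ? 3*(s - 1) /(s*(s - 2) ) 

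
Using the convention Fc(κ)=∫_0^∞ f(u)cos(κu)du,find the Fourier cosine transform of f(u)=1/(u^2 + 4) pi*exp(-2*κ)/4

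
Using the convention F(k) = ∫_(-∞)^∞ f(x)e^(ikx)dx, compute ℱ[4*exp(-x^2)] 4*sqrt(pi)*exp(-k^2/4)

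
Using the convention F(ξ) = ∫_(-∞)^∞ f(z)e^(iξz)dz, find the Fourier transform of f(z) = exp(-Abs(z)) 2/(ξ^2 + 1)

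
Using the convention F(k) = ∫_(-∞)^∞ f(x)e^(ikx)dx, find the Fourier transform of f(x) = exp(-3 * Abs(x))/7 6/(7 * (k^2+9))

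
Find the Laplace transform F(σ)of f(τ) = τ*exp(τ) (σ - 1)^(-2)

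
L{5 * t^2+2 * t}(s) 10/s^3+2/s^2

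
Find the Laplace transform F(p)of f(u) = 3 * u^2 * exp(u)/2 3/(p - 1)^3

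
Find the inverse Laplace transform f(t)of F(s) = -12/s -12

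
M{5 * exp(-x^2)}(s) 5 * gamma(s/2)/2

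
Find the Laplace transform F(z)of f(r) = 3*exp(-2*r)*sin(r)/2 3/(2*((z + 2)^2 + 1))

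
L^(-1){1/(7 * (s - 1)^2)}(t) t * exp(t)/7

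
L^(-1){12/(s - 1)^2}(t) 12 * t * exp(t)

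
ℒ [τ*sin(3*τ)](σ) 6*σ/(σ^2+9)^2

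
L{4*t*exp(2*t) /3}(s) 4/(3*(s - 2) ^2) 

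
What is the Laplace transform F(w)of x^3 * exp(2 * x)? 6/(w - 2)^4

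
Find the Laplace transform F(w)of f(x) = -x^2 -2/w^3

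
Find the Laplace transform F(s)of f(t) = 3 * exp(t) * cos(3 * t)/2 3 * (s - 1)/(2 * ((s - 1)^2 + 9))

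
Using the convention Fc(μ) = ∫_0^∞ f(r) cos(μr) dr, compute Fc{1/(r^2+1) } pi * exp(-μ) /2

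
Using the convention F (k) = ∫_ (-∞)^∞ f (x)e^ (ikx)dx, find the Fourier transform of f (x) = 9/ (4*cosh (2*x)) 9*pi/ (8*cosh (pi*k/4))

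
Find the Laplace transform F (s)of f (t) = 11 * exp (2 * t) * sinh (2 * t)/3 22/ (3 * s * (s - 4))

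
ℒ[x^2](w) 2/w^3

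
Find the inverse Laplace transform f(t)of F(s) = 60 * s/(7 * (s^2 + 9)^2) 10 * t * sin(3 * t)/7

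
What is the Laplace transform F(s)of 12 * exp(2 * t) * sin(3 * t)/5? 36/(5 * ((s - 2)^2 + 9))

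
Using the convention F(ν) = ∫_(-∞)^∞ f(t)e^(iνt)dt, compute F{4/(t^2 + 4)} 2 * pi * exp(-2 * Abs(ν))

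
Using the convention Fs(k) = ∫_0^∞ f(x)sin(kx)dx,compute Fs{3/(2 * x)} 3 * pi/4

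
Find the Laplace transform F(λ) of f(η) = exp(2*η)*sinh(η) 1/((λ - 2) ^2 - 1) 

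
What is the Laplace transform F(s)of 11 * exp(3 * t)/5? 11/(5 * (s - 3))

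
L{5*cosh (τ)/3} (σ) 5*σ/ (3*(σ^2-1))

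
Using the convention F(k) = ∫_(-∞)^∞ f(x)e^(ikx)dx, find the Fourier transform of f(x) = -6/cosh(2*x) -3*pi/cosh(pi*k/4)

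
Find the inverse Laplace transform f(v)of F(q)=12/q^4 2 * v^3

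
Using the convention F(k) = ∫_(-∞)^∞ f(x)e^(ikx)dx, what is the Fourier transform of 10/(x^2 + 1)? 10 * pi * exp(-Abs(k))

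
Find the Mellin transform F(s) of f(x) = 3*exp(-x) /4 3*gamma(s) /4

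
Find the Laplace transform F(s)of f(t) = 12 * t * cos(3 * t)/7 12 * (s^2 - 9)/(7 * (s^2 + 9)^2)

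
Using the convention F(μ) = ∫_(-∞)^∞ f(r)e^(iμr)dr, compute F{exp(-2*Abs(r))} 4/(μ^2+4)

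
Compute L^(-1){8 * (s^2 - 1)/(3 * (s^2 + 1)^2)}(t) 8 * t * cos(t)/3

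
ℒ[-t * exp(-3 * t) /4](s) -1/(4 * (s + 3) ^2) 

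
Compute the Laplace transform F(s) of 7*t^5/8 105/s^6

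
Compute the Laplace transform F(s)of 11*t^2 22/s^3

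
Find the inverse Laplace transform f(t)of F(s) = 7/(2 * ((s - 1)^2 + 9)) 7 * exp(t) * sin(3 * t)/6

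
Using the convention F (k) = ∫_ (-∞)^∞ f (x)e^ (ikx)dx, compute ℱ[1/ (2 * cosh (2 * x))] pi/ (4 * cosh (pi * k/4))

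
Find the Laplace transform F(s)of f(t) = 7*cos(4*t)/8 7*s/(8*(s^2+16))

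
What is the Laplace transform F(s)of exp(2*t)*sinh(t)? 1/((s - 2)^2 - 1)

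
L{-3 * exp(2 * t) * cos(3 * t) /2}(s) 3 * (2 - s) /(2 * ((s - 2) ^2 + 9) ) 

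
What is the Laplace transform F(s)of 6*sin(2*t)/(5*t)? 6*atan(2/s)/5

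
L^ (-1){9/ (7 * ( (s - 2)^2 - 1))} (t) 9 * exp (2 * t) * sinh (t)/7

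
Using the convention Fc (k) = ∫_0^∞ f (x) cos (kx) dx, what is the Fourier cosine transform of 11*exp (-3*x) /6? 11/ (2*(k^2 + 9) ) 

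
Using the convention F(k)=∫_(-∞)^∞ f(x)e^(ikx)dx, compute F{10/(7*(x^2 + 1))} 10*pi*exp(-Abs(k))/7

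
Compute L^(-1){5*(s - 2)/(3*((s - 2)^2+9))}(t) 5*exp(2*t)*cos(3*t)/3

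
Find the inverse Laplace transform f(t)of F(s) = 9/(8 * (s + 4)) 9 * exp(-4 * t)/8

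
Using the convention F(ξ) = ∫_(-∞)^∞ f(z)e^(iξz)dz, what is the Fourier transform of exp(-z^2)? sqrt(pi) * exp(-ξ^2/4)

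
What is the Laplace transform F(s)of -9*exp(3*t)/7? -9/(7*s - 21)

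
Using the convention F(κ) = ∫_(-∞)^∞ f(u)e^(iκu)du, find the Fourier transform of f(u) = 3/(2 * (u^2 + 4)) 3 * pi * exp(-2 * Abs(κ))/4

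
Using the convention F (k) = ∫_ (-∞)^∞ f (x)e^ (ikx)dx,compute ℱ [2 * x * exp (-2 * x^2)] sqrt (2) * I * sqrt (pi) * k * exp (-k^2/8)/4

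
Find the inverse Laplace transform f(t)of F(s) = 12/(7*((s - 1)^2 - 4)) 6*exp(t)*sinh(2*t)/7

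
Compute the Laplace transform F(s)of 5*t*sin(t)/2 5*s/(s^2+1)^2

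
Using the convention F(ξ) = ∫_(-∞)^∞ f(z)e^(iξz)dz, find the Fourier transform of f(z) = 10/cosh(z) 10*pi/cosh(pi*ξ/2)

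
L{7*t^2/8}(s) 7/(4*s^3)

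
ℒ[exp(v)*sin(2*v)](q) 2/((q - 1)^2 + 4)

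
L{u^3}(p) 6/p^4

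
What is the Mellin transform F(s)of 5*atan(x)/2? -5*pi*sec(pi*s/2)/(4*s)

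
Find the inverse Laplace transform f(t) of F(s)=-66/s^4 -11 * t^3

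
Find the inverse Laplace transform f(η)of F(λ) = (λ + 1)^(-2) η * exp(-η)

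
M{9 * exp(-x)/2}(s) 9 * gamma(s)/2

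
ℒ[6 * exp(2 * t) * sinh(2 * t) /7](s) 12/(7 * s * (s - 4) ) 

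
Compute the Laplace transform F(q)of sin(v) 1/(q^2 + 1)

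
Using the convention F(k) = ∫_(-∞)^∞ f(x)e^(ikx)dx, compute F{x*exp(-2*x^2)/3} sqrt(2)*I*sqrt(pi)*k*exp(-k^2/8)/24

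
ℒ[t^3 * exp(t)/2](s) 3/(s - 1)^4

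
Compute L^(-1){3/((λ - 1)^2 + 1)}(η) 3*exp(η)*sin(η)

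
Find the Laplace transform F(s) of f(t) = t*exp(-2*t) (s + 2) ^(-2) 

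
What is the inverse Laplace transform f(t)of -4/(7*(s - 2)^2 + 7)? -4*exp(2*t)*sin(t)/7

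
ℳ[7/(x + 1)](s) 7*pi*csc(pi*s)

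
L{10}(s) 10/s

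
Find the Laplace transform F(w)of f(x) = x w^(-2)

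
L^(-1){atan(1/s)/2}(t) sin(t)/(2*t)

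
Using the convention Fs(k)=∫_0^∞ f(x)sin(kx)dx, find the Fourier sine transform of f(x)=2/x pi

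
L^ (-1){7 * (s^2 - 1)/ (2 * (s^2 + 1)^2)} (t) 7 * t * cos (t)/2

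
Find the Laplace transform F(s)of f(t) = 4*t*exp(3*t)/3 4/(3*(s - 3)^2)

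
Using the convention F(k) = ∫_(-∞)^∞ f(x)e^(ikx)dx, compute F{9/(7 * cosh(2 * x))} 9 * pi/(14 * cosh(pi * k/4))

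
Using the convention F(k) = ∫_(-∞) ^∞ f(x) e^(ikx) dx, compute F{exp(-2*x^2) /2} sqrt(2)*sqrt(pi)*exp(-k^2/8) /4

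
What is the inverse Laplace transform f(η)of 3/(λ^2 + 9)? sin(3 * η)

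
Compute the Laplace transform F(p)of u p^(-2)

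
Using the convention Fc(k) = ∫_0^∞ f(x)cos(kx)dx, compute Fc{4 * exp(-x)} 4/(k^2 + 1)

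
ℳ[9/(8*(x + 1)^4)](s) 3*gamma(s)*gamma(4 - s)/16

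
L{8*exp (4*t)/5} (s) 8/ (5*(s - 4))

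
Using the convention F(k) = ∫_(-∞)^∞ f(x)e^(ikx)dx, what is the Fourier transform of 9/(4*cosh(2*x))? 9*pi/(8*cosh(pi*k/4))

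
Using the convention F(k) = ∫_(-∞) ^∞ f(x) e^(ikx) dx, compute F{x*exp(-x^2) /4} I*sqrt(pi)*k*exp(-k^2/4) /8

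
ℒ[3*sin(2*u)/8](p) 3/(4*(p^2 + 4))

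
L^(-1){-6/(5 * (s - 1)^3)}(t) -3 * t^2 * exp(t)/5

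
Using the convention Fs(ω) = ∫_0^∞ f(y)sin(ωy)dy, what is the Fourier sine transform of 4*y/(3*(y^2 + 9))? 2*pi*exp(-3*ω)/3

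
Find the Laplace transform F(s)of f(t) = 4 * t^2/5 8/(5 * s^3)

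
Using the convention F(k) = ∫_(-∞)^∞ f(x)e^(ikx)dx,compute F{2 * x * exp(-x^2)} I * sqrt(pi) * k * exp(-k^2/4)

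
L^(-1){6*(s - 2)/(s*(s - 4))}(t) 6*exp(2*t)*cosh(2*t)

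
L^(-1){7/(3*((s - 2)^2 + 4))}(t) 7*exp(2*t)*sin(2*t)/6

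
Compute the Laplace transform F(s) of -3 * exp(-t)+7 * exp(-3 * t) 7/(s+3)-3/(s+1) 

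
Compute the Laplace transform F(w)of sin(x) 1/(w^2 + 1)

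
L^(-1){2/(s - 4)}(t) 2 * exp(4 * t)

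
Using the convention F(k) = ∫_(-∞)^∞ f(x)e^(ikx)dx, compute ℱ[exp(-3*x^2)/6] sqrt(3)*sqrt(pi)*exp(-k^2/12)/18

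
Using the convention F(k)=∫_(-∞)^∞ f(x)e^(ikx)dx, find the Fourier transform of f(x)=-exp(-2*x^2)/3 -sqrt(2)*sqrt(pi)*exp(-k^2/8)/6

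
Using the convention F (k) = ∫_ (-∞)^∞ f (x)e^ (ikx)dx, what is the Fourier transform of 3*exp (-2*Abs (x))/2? 6/ (k^2 + 4)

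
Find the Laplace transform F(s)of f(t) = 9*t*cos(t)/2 9*(s^2 - 1)/(2*(s^2+1)^2)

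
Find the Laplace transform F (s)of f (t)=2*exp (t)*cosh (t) 2*(s - 1)/ (s*(s - 2))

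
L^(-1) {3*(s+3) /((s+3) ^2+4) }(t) 3*exp(-3*t)*cos(2*t) 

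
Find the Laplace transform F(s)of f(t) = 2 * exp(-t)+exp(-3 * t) 1/(s+3)+2/(s+1)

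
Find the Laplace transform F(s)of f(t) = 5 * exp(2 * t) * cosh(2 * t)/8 5 * (s - 2)/(8 * s * (s - 4))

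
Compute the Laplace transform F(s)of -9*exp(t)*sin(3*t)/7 -27/(7*(s - 1)^2+63)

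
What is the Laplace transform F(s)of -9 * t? -9/s^2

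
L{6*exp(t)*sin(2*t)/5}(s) 12/(5*((s - 1)^2 + 4))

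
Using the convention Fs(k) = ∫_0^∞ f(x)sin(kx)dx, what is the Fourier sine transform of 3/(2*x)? 3*pi/4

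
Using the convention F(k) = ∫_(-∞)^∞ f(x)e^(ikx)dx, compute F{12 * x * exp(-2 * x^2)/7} 3 * sqrt(2) * I * sqrt(pi) * k * exp(-k^2/8)/14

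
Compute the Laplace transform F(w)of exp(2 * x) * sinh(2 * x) 2/(w * (w - 4))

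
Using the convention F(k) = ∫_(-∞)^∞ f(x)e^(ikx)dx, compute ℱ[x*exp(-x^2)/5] I*sqrt(pi)*k*exp(-k^2/4)/10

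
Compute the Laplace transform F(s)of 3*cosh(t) 3*s/(s^2 - 1)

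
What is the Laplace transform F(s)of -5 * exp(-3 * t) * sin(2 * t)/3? -10/(3 * (s + 3)^2 + 12)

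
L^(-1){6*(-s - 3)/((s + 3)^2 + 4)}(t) -6*exp(-3*t)*cos(2*t)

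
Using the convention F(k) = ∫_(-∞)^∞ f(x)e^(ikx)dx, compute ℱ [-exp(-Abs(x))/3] -2/(3*k^2 + 3)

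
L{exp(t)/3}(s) 1/(3 * (s - 1))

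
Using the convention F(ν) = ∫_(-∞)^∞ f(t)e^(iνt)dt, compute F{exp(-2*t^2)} sqrt(2)*sqrt(pi)*exp(-ν^2/8)/2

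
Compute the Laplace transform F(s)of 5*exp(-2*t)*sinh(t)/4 5/(4*((s + 2)^2 - 1))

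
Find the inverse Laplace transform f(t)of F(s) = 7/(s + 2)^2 7*t*exp(-2*t)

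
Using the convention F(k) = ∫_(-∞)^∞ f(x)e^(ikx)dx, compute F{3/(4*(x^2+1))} 3*pi*exp(-Abs(k))/4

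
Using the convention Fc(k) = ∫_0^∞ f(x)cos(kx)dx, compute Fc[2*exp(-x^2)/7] sqrt(pi)*exp(-k^2/4)/7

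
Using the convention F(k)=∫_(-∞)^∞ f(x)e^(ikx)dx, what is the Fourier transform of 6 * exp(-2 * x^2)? 3 * sqrt(2) * sqrt(pi) * exp(-k^2/8)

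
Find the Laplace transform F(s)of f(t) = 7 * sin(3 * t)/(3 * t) 7 * atan(3/s)/3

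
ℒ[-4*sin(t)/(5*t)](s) -4*atan(1/s)/5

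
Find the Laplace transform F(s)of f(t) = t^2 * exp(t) 2/(s - 1)^3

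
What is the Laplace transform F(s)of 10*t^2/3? 20/(3*s^3)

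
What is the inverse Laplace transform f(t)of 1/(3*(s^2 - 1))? sinh(t)/3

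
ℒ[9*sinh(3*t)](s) 27/(s^2 - 9) 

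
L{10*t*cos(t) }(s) 10*(s^2 - 1) /(s^2 + 1) ^2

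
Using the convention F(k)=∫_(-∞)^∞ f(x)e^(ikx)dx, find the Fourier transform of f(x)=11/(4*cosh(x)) 11*pi/(4*cosh(pi*k/2))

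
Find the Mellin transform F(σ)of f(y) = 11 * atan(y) -11 * pi * sec(pi * σ/2)/(2 * σ)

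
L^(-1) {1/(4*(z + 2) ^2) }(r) r*exp(-2*r) /4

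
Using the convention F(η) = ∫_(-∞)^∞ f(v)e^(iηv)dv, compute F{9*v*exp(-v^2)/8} 9*I*sqrt(pi)*η*exp(-η^2/4)/16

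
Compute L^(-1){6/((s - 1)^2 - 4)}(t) 3 * exp(t) * sinh(2 * t)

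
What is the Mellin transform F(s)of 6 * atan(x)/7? -3 * pi * sec(pi * s/2)/(7 * s)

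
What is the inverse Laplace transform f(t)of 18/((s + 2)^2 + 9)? 6*exp(-2*t)*sin(3*t)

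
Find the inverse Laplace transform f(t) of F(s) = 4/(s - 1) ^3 2 * t^2 * exp(t) 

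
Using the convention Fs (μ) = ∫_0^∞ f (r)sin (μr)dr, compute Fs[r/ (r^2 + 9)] pi * exp (-3 * μ)/2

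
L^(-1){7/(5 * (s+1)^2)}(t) 7 * t * exp(-t)/5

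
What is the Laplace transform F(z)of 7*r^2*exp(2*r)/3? 14/(3*(z - 2)^3)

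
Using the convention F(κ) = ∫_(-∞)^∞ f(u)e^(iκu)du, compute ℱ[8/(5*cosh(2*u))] 4*pi/(5*cosh(pi*κ/4))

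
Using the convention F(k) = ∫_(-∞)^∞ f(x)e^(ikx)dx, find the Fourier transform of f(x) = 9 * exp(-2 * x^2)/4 9 * sqrt(2) * sqrt(pi) * exp(-k^2/8)/8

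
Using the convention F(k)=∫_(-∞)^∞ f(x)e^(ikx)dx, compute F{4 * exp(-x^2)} 4 * sqrt(pi) * exp(-k^2/4)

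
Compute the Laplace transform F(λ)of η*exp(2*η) (λ - 2)^(-2)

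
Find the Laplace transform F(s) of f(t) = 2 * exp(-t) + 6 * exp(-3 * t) 6/(s + 3) + 2/(s + 1) 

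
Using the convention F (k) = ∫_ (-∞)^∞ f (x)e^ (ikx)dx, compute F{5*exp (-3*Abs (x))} 30/ (k^2+9)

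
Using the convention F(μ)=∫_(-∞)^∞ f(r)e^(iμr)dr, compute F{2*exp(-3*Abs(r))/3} 4/(μ^2 + 9)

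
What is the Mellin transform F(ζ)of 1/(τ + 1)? pi * csc(pi * ζ)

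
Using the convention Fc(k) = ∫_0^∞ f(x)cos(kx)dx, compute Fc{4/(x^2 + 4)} pi*exp(-2*k)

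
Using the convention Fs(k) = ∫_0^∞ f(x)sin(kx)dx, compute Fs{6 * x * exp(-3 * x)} 36 * k/(k^2 + 9)^2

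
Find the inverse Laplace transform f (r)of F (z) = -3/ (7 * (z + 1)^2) -3 * r * exp (-r)/7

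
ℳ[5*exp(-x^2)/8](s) 5*gamma(s/2)/16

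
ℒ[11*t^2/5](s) 22/(5*s^3)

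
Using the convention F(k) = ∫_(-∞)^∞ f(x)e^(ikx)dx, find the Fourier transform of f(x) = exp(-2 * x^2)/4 sqrt(2) * sqrt(pi) * exp(-k^2/8)/8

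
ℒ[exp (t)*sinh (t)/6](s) 1/ (6*s*(s - 2))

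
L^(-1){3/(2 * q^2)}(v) 3 * v/2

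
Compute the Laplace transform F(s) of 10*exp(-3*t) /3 10/(3*(s + 3) ) 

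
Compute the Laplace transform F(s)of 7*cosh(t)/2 7*s/(2*(s^2-1))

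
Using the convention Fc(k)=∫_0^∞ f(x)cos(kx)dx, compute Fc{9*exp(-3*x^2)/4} 3*sqrt(3)*sqrt(pi)*exp(-k^2/12)/8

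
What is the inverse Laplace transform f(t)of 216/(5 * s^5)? 9 * t^4/5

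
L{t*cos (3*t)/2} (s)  (s^2-9)/ (2*(s^2 + 9)^2)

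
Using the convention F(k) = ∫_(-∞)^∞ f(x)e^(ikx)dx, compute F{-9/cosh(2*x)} -9*pi/(2*cosh(pi*k/4))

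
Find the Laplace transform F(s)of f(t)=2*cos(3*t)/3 2*s/(3*(s^2 + 9))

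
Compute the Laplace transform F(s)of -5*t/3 -5/(3*s^2)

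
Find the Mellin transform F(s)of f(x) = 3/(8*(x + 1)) 3*pi*csc(pi*s)/8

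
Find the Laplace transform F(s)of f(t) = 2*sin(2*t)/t 2*atan(2/s)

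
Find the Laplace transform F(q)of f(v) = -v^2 -2/q^3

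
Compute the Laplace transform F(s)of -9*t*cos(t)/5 9*(1 - s^2)/(5*(s^2 + 1)^2)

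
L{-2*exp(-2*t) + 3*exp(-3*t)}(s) 3/(s + 3) - 2/(s + 2)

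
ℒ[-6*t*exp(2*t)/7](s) -6/(7*(s - 2)^2)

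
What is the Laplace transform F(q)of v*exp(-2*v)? (q + 2)^(-2)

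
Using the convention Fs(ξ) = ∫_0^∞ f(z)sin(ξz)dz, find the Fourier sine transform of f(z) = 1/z pi/2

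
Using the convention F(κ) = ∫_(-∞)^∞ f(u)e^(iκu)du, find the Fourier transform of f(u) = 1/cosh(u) pi/cosh(pi * κ/2)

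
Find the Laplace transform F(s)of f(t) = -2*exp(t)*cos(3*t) 2*(1 - s)/((s - 1)^2+9)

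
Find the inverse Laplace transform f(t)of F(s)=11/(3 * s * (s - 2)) 11 * exp(t) * sinh(t)/3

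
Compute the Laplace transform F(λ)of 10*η 10/λ^2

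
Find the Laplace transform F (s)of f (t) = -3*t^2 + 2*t 2/s^2 - 6/s^3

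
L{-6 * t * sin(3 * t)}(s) -36 * s/(s^2+9)^2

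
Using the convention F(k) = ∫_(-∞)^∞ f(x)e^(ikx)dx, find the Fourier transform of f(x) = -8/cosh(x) -8*pi/cosh(pi*k/2)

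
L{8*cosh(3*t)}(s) 8*s/(s^2-9)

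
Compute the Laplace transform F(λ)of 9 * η 9/λ^2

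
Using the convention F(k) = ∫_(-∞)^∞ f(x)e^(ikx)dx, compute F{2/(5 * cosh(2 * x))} pi/(5 * cosh(pi * k/4))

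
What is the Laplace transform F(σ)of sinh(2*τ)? 2/(σ^2-4)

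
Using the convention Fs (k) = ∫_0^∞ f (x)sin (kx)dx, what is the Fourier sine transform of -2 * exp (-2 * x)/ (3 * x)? -2 * atan (k/2)/3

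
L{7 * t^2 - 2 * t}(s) 14/s^3 - 2/s^2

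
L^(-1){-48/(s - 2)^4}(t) -8*t^3*exp(2*t)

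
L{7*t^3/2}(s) 21/s^4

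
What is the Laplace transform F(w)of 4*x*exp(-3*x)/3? 4/(3*(w + 3)^2)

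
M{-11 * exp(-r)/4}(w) -11 * gamma(w)/4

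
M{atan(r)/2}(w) -pi*sec(pi*w/2)/(4*w)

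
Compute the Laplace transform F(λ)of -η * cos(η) (1 - λ^2)/(λ^2 + 1)^2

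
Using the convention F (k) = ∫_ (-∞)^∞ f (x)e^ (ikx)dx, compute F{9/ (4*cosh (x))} 9*pi/ (4*cosh (pi*k/2))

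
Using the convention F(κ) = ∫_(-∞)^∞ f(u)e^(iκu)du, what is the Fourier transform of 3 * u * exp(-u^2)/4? 3 * I * sqrt(pi) * κ * exp(-κ^2/4)/8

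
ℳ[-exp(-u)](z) -gamma(z)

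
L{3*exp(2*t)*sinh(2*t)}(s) 6/(s*(s - 4))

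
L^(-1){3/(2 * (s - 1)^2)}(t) 3 * t * exp(t)/2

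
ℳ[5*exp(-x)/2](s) 5*gamma(s)/2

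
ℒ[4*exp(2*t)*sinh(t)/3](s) 4/(3*((s - 2)^2 - 1))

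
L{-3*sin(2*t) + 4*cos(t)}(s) 4*s/(s^2 + 1) - 6/(s^2 + 4)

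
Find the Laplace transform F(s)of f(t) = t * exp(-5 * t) (s + 5)^(-2)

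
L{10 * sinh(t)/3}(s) 10/(3 * (s^2 - 1))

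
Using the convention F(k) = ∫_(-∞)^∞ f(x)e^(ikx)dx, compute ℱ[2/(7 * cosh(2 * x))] pi/(7 * cosh(pi * k/4))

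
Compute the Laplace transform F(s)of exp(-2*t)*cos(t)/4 (s + 2)/(4*((s + 2)^2 + 1))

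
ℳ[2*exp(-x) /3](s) 2*gamma(s) /3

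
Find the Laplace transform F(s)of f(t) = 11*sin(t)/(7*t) 11*atan(1/s)/7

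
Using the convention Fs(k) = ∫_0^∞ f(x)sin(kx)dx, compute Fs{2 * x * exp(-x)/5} 4 * k/(5 * (k^2 + 1)^2)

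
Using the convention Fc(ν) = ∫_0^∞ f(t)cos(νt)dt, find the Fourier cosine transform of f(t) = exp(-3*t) 3/(ν^2 + 9)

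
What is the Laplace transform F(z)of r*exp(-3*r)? (z + 3)^(-2)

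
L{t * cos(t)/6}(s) (s^2 - 1)/(6 * (s^2 + 1)^2)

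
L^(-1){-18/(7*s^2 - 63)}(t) -6*sinh(3*t)/7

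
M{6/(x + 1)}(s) 6 * pi * csc(pi * s)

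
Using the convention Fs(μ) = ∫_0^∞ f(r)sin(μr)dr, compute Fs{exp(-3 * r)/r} atan(μ/3)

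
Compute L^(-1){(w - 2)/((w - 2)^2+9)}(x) exp(2*x)*cos(3*x)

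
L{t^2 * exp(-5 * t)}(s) 2/(s + 5)^3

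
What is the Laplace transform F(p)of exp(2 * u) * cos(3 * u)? (p - 2)/((p - 2)^2 + 9)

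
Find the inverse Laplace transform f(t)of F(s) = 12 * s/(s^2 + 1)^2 6 * t * sin(t)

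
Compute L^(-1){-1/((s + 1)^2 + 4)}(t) -exp(-t)*sin(2*t)/2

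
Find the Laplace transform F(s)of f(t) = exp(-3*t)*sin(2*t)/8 1/(4*((s + 3)^2 + 4))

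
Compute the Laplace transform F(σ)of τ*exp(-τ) (σ + 1)^(-2)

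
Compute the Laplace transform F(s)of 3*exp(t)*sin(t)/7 3/(7*((s - 1)^2 + 1))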